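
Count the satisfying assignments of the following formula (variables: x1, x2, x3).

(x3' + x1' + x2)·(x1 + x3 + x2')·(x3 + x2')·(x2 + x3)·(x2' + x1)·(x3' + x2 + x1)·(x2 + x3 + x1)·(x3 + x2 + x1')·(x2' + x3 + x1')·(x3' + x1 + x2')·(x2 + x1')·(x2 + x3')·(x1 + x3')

There are 2^3 = 8 truth assignments over (x1, x2, x3).
Split on x1. With x1 = 1, the clauses containing x1 are satisfied and x1' drops from the rest; 1 of the 2^2 = 4 assignments to the other variables satisfy what remains.
With x1 = 0, by the same count on the reduced clause set, 0 assignments work.
Total: 1 + 0 = 1.

1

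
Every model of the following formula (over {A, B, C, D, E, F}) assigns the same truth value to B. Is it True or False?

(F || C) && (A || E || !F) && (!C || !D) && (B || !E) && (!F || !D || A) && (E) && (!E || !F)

Suppose B = false.
(!E) alone gives E = false.
Now (E) is unsatisfied and unit — conflict.
So every satisfying assignment has B = True.

True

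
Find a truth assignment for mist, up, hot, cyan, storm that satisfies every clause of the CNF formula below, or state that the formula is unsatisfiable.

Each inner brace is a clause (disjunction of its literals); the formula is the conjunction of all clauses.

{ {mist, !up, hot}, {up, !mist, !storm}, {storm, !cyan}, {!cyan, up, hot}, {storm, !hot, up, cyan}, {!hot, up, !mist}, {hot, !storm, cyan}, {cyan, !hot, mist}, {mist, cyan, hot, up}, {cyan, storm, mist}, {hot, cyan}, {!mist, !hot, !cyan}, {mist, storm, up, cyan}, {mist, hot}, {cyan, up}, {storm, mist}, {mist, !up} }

mist ↦ false, up ↦ false, hot ↦ true, cyan ↦ true, storm ↦ true

Branch on storm: set storm = true.
Branch on up: set up = false.
The clause (!mist) is unit, so mist = false.
The clause (hot) is unit, so hot = true.
The clause (cyan) is unit, so cyan = true.
Every clause now holds.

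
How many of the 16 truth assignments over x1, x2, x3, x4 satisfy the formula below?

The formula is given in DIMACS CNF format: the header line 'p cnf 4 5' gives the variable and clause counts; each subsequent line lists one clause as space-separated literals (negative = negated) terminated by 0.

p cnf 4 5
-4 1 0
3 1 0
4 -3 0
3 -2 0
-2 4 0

There are 2^4 = 16 truth assignments over (x1, x2, x3, x4).
Check each against the 5 clauses (columns in the order x1, x2, x3, x4):
  F F F F  ✗ fails (x3 ∨ x1)
  F F F T  ✗ fails (¬x4 ∨ x1)
  F F T F  ✗ fails (x4 ∨ ¬x3)
  F F T T  ✗ fails (¬x4 ∨ x1)
  F T F F  ✗ fails (x3 ∨ x1)
  F T F T  ✗ fails (¬x4 ∨ x1)
  F T T F  ✗ fails (x4 ∨ ¬x3)
  F T T T  ✗ fails (¬x4 ∨ x1)
  T F F F  ✓ satisfies all
  T F F T  ✓ satisfies all
  T F T F  ✗ fails (x4 ∨ ¬x3)
  T F T T  ✓ satisfies all
  T T F F  ✗ fails (x3 ∨ ¬x2)
  T T F T  ✗ fails (x3 ∨ ¬x2)
  T T T F  ✗ fails (x4 ∨ ¬x3)
  T T T T  ✓ satisfies all
4 of the 16 rows are models.

4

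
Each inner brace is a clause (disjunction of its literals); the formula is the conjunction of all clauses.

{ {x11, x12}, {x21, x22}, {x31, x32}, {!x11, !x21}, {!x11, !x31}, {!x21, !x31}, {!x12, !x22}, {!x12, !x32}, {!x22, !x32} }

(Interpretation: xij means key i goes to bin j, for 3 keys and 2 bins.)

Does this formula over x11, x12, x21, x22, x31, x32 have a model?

Branch on x11: set x11 = true.
The clause (!x21) is unit, so x21 = false.
The clause (x22) is unit, so x22 = true.
The clause (!x31) is unit, so x31 = false.
The clause (x32) is unit, so x32 = true.
Now (!x32) is unsatisfied and unit — conflict.
So x11 must be the other value — set x11 = false.
The clause (x12) is unit, so x12 = true.
The clause (!x22) is unit, so x22 = false.
The clause (x21) is unit, so x21 = true.
The clause (!x31) is unit, so x31 = false.
The clause (x32) is unit, so x32 = true.
Now (!x32) is unsatisfied and unit — conflict.
Both values of x11 lead to a conflict.
No assignment satisfies every clause.

No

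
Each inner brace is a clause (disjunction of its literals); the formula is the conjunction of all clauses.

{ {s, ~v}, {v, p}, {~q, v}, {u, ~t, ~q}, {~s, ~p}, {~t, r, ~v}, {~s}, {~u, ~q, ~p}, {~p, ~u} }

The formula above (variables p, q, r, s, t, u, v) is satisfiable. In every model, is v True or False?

False

Suppose v = 1.
Unit clause (s) forces s = 1.
That conflicts with the unit clause (~s).
So every satisfying assignment has v = False.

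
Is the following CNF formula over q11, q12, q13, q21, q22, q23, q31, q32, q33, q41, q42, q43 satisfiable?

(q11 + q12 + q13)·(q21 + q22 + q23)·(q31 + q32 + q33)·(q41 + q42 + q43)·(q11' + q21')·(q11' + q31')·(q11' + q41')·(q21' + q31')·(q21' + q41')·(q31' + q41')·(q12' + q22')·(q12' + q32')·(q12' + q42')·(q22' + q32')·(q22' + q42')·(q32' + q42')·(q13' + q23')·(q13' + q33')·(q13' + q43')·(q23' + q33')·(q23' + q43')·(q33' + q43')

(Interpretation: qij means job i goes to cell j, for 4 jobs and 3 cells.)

No

Case q11 = 0:
Case q12 = 1:
From the singleton clause (q22'), q22 = 0.
From the singleton clause (q32'), q32 = 0.
From the singleton clause (q42'), q42 = 0.
Case q21 = 1:
From the singleton clause (q31'), q31 = 0.
From the singleton clause (q33), q33 = 1.
From the singleton clause (q41'), q41 = 0.
From the singleton clause (q43), q43 = 1.
Now (q43') is unsatisfied and unit — conflict.
Undo q21 and try q21 = 0.
From the singleton clause (q23), q23 = 1.
From the singleton clause (q13'), q13 = 0.
From the singleton clause (q33'), q33 = 0.
From the singleton clause (q31), q31 = 1.
From the singleton clause (q41'), q41 = 0.
From the singleton clause (q43), q43 = 1.
Now (q43') is unsatisfied and unit — conflict.
Either choice for q21 ends in contradiction.
Undo q12 and try q12 = 0.
From the singleton clause (q13), q13 = 1.
From the singleton clause (q23'), q23 = 0.
From the singleton clause (q33'), q33 = 0.
From the singleton clause (q43'), q43 = 0.
Case q21 = 1:
From the singleton clause (q31'), q31 = 0.
From the singleton clause (q32), q32 = 1.
From the singleton clause (q41'), q41 = 0.
From the singleton clause (q42), q42 = 1.
Now (q42') is unsatisfied and unit — conflict.
Undo q21 and try q21 = 0.
From the singleton clause (q22), q22 = 1.
From the singleton clause (q32'), q32 = 0.
From the singleton clause (q31), q31 = 1.
From the singleton clause (q41'), q41 = 0.
From the singleton clause (q42), q42 = 1.
Now (q42') is unsatisfied and unit — conflict.
Either choice for q21 ends in contradiction.
Either choice for q12 ends in contradiction.
Undo q11 and try q11 = 1.
From the singleton clause (q21'), q21 = 0.
From the singleton clause (q31'), q31 = 0.
From the singleton clause (q41'), q41 = 0.
Case q22 = 1:
From the singleton clause (q12'), q12 = 0.
From the singleton clause (q32'), q32 = 0.
From the singleton clause (q33), q33 = 1.
From the singleton clause (q42'), q42 = 0.
From the singleton clause (q43), q43 = 1.
Now (q43') is unsatisfied and unit — conflict.
Undo q22 and try q22 = 0.
From the singleton clause (q23), q23 = 1.
From the singleton clause (q13'), q13 = 0.
From the singleton clause (q33'), q33 = 0.
From the singleton clause (q32), q32 = 1.
From the singleton clause (q12'), q12 = 0.
From the singleton clause (q42'), q42 = 0.
From the singleton clause (q43), q43 = 1.
Now (q43') is unsatisfied and unit — conflict.
Either choice for q22 ends in contradiction.
Either choice for q11 ends in contradiction.
No assignment satisfies every clause.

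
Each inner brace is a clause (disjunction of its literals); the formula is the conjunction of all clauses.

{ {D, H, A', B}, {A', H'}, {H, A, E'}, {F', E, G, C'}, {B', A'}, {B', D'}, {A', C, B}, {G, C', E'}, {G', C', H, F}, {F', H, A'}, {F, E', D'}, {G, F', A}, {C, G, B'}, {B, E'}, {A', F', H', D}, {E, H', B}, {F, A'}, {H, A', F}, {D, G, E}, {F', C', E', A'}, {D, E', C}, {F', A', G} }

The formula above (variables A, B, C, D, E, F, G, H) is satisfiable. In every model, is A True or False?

False

Suppose A = 1.
(H') alone gives H = 0.
(B') alone gives B = 0.
(D) alone gives D = 1.
(C) alone gives C = 1.
(F') alone gives F = 0.
But (F) is also a unit clause — contradiction.
So every satisfying assignment has A = False.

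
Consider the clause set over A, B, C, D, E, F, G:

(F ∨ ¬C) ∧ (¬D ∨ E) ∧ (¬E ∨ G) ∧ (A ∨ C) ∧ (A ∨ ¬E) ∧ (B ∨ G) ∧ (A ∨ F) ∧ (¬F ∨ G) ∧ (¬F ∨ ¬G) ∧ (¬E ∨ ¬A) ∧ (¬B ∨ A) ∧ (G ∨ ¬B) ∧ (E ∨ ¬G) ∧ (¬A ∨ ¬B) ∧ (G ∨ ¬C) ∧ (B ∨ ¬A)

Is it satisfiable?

Suppose F = True.
The clause (G) is unit, so G = True.
That conflicts with the unit clause (¬G).
So F must be the other value — set F = False.
The clause (¬C) is unit, so C = False.
The clause (A) is unit, so A = True.
The clause (¬E) is unit, so E = False.
The clause (¬D) is unit, so D = False.
The clause (¬G) is unit, so G = False.
The clause (B) is unit, so B = True.
That conflicts with the unit clause (¬B).
Either choice for F ends in contradiction.
No assignment satisfies every clause.

Unsatisfiable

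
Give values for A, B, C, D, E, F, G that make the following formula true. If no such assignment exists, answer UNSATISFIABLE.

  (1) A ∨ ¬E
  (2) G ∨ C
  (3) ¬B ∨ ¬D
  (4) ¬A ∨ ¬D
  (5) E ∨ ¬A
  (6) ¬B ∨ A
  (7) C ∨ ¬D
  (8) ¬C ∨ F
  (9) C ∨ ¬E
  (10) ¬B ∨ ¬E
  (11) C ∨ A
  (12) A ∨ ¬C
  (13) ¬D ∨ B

A=True; B=False; C=True; D=False; E=True; F=True; G=True

Try A = True.
(¬D) alone gives D = False.
(E) alone gives E = True.
(C) alone gives C = True.
(F) alone gives F = True.
(¬B) alone gives B = False.
No clause remains; G is free.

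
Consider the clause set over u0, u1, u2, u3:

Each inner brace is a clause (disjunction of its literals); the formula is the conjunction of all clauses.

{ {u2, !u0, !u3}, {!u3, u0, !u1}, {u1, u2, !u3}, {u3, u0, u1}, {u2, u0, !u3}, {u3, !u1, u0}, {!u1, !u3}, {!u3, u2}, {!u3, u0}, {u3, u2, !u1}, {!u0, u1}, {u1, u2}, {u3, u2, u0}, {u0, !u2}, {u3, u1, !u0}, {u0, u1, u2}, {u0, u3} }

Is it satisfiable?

Yes

Case u1 = true:
(!u3) alone gives u3 = false.
(u0) alone gives u0 = true.
(u2) alone gives u2 = true.
All clauses are satisfied.
A satisfying assignment: u0: true; u1: true; u2: true; u3: false.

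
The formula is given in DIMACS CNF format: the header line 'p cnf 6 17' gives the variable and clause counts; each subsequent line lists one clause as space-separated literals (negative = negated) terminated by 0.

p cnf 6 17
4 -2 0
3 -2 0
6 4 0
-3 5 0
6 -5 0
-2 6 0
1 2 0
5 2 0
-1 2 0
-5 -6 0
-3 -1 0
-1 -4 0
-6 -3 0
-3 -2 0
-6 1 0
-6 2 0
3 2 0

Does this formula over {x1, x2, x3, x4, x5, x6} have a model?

No, unsatisfiable

Case x4 = True:
Unit clause (¬x1) forces x1 = False.
Unit clause (x2) forces x2 = True.
Unit clause (x3) forces x3 = True.
But (¬x3) is also a unit clause — contradiction.
That branch fails; take x4 = False instead.
Unit clause (¬x2) forces x2 = False.
Unit clause (x6) forces x6 = True.
But (¬x6) is also a unit clause — contradiction.
Either choice for x4 ends in contradiction.
No assignment satisfies every clause.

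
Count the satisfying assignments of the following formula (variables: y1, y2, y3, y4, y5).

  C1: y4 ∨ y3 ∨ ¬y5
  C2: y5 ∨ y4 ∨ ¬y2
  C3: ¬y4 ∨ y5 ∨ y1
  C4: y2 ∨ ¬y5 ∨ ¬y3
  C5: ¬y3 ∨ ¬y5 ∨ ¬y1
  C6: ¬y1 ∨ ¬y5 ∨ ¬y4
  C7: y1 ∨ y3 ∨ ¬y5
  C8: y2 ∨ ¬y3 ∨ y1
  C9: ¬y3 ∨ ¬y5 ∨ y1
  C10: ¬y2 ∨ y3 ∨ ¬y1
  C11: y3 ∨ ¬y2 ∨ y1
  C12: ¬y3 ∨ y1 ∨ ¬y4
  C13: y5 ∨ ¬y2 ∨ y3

6

There are 2^5 = 32 truth assignments over (y1, y2, y3, y4, y5).
Split on y5. With y5 = True, the clauses containing y5 are satisfied and ¬y5 drops from the rest; 0 of the 2^4 = 16 assignments to the other variables satisfy what remains.
With y5 = False, by the same count on the reduced clause set, 6 assignments work.
Total: 0 + 6 = 6.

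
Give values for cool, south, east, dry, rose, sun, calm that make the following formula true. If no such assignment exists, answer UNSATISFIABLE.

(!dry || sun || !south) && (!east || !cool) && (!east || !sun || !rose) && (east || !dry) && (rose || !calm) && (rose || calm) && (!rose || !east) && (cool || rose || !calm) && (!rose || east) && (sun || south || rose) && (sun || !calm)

Branch on east: set east = false.
From the singleton clause (!dry), dry = false.
From the singleton clause (!rose), rose = false.
From the singleton clause (!calm), calm = false.
That conflicts with the unit clause (calm).
Undo east and try east = true.
From the singleton clause (!cool), cool = false.
From the singleton clause (!rose), rose = false.
From the singleton clause (!calm), calm = false.
That conflicts with the unit clause (calm).
Neither east = true nor east = false works.

UNSATISFIABLE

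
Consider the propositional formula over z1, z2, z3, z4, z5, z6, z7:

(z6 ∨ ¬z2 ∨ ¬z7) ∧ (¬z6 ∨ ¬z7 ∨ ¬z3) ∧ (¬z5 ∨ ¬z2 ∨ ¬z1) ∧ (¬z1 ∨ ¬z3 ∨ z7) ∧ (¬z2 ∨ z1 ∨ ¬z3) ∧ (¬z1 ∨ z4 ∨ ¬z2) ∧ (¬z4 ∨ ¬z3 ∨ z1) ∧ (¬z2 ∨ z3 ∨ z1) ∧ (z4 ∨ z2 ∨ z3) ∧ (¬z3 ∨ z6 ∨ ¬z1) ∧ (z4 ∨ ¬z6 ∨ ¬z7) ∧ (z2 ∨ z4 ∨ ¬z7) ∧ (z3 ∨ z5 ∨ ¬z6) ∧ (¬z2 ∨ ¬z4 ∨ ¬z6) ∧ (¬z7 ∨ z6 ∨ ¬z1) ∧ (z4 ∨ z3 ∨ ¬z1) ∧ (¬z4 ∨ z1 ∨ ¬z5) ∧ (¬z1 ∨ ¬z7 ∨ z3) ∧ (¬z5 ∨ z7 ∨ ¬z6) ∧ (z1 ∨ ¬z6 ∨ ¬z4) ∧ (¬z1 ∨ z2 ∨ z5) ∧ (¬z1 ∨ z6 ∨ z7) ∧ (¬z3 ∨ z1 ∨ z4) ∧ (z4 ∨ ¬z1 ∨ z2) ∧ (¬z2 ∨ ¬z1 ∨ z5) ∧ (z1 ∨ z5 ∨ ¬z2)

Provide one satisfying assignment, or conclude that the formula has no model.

Try z6 = False.
Try z2 = False.
Try z4 = True.
Try z3 = False.
Try z7 = True.
From the singleton clause (¬z1), z1 = False.
From the singleton clause (¬z5), z5 = False.
All clauses are satisfied.

z1: False,  z2: False,  z3: False,  z4: True,  z5: False,  z6: False,  z7: True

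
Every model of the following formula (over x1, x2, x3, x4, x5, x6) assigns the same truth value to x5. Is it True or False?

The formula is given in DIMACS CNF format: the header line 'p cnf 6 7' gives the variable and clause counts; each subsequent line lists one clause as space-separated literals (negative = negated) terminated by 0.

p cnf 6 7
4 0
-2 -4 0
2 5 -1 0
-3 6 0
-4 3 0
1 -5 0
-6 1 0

True

Suppose x5 = False.
(x4) alone gives x4 = True.
(¬x2) alone gives x2 = False.
(¬x1) alone gives x1 = False.
(x3) alone gives x3 = True.
(x6) alone gives x6 = True.
But (¬x6) is also a unit clause — contradiction.
So every satisfying assignment has x5 = True.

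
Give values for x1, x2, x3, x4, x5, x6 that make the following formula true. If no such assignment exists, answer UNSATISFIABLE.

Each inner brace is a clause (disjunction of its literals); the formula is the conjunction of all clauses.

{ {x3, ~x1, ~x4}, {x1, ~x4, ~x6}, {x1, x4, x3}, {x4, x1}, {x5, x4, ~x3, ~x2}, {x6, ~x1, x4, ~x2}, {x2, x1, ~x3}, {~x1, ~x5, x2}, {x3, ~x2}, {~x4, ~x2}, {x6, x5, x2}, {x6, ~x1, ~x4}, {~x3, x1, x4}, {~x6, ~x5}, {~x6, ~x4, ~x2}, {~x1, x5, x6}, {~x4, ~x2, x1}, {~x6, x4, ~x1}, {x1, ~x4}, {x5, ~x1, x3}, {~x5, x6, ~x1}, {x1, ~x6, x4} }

x1 ↦ 1,  x2 ↦ 0,  x3 ↦ 1,  x4 ↦ 1,  x5 ↦ 0,  x6 ↦ 1

Case x4 = 1:
Unit clause (~x2) forces x2 = 0.
Unit clause (x1) forces x1 = 1.
Unit clause (x3) forces x3 = 1.
Unit clause (~x5) forces x5 = 0.
Unit clause (x6) forces x6 = 1.
All clauses are satisfied.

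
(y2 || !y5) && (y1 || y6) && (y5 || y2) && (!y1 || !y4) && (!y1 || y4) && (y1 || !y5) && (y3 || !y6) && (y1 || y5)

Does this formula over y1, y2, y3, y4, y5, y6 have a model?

Suppose y2 = true.
Suppose y1 = true.
(!y4) alone gives y4 = false.
That conflicts with the unit clause (y4).
That branch fails; take y1 = false instead.
(y6) alone gives y6 = true.
(!y5) alone gives y5 = false.
That conflicts with the unit clause (y5).
Neither y1 = true nor y1 = false works.
That branch fails; take y2 = false instead.
(!y5) alone gives y5 = false.
That conflicts with the unit clause (y5).
Neither y2 = true nor y2 = false works.
No assignment satisfies every clause.

No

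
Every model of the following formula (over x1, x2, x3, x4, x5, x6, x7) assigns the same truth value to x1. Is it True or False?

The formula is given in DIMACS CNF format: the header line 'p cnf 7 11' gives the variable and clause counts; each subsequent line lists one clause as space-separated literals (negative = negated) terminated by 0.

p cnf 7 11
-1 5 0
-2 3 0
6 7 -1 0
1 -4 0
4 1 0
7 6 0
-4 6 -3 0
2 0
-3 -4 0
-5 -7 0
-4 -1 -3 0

Suppose x1 = False.
The clause (¬x4) is unit, so x4 = False.
But (x4) is also a unit clause — contradiction.
So every satisfying assignment has x1 = True.

True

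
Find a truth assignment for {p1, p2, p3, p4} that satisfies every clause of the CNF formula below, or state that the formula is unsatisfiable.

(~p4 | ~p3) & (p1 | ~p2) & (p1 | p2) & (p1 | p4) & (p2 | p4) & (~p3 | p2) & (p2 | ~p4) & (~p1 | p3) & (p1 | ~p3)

p1: 1; p2: 1; p3: 1; p4: 0

Suppose p4 = 0.
(p1) alone gives p1 = 1.
(p2) alone gives p2 = 1.
(p3) alone gives p3 = 1.
This assignment satisfies each clause.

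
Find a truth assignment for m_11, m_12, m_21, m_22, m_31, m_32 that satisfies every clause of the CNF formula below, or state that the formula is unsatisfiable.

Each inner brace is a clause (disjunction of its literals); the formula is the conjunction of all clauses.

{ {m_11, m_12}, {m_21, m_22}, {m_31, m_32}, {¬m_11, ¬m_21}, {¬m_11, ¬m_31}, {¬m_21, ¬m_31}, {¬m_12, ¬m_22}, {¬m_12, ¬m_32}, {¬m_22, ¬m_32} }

UNSATISFIABLE

Suppose m_11 = True.
The clause (¬m_21) is unit, so m_21 = False.
The clause (m_22) is unit, so m_22 = True.
The clause (¬m_31) is unit, so m_31 = False.
The clause (m_32) is unit, so m_32 = True.
That conflicts with the unit clause (¬m_32).
Backtrack on m_11: now try m_11 = False.
The clause (m_12) is unit, so m_12 = True.
The clause (¬m_22) is unit, so m_22 = False.
The clause (m_21) is unit, so m_21 = True.
The clause (¬m_31) is unit, so m_31 = False.
The clause (m_32) is unit, so m_32 = True.
That conflicts with the unit clause (¬m_32).
Neither m_11 = True nor m_11 = False works.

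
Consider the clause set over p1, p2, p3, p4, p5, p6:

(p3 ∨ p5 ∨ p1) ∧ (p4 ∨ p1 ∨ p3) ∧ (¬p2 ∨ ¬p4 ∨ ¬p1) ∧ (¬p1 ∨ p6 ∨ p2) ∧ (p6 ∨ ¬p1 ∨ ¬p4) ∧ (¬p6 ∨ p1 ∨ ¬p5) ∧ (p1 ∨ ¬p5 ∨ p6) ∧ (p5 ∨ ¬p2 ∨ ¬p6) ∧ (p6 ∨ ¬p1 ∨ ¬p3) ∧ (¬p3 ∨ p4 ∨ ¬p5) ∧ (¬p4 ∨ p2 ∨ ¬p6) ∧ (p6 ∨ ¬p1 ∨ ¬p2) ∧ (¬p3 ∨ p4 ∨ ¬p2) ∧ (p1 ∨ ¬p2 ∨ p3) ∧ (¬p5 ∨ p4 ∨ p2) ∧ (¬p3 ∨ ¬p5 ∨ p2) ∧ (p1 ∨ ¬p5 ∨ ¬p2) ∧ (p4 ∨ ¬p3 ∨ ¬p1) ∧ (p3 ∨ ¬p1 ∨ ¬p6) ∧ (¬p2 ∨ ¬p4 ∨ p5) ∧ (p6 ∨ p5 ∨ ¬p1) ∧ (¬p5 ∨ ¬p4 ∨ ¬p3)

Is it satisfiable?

Yes

Suppose p3 = True.
Suppose p6 = True.
Suppose p1 = False.
Unit clause (¬p5) forces p5 = False.
Unit clause (¬p2) forces p2 = False.
Unit clause (¬p4) forces p4 = False.
Every clause now holds.
A satisfying assignment: p1=False, p2=False, p3=True, p4=False, p5=False, p6=True.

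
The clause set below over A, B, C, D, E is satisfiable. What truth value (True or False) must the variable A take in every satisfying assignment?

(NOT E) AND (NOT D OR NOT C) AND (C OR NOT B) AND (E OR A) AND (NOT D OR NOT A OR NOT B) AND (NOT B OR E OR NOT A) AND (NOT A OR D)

Suppose A = false.
The clause (NOT E) is unit, so E = false.
But (E) is also a unit clause — contradiction.
So every satisfying assignment has A = True.

True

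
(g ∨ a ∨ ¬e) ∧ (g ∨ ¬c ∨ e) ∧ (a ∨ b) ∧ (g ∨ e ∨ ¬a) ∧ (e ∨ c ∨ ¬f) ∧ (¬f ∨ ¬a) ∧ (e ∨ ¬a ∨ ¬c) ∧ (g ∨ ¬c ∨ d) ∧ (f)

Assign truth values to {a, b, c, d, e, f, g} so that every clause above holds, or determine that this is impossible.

Unit clause (f) forces f = True.
Unit clause (¬a) forces a = False.
Unit clause (b) forces b = True.
Branch on g: set g = True.
Branch on e: set e = False.
Unit clause (c) forces c = True.
All clauses hold; d can take either value.

a=False; b=True; c=True; d=False; e=False; f=True; g=True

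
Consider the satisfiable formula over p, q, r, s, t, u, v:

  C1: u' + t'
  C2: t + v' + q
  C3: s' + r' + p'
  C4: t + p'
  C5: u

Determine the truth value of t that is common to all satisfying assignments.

Suppose t = 1.
From the singleton clause (u'), u = 0.
But (u) is also a unit clause — contradiction.
So every satisfying assignment has t = False.

False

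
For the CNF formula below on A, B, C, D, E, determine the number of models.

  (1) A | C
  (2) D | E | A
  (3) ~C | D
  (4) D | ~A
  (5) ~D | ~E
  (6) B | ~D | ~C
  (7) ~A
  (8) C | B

There are 2^5 = 32 truth assignments over (A, B, C, D, E).
Split on A. With A = 1, the clauses containing A are satisfied and ~A drops from the rest; 0 of the 2^4 = 16 assignments to the other variables satisfy what remains.
With A = 0, by the same count on the reduced clause set, 1 assignment works.
(One model: A=F, B=T, C=T, D=T, E=F.)
Total: 0 + 1 = 1.

1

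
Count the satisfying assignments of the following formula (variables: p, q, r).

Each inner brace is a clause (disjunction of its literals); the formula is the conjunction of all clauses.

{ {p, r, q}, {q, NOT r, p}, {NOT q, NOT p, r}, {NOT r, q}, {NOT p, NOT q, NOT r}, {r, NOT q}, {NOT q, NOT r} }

1

There are 2^3 = 8 truth assignments over (p, q, r).
Split on p. With p = true, the clauses containing p are satisfied and NOT p drops from the rest; 1 of the 2^2 = 4 assignments to the other variables satisfy what remains.
With p = false, by the same count on the reduced clause set, 0 assignments work.
(One model: p=T, q=F, r=F.)
Total: 1 + 0 = 1.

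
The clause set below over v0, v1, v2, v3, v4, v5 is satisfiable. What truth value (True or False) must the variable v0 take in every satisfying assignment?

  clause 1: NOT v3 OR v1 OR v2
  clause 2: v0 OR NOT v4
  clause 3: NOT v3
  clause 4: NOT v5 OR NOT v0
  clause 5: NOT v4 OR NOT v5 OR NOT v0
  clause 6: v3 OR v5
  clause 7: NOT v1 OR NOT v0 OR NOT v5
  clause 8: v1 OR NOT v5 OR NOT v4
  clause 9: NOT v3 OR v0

Suppose v0 = true.
From the singleton clause (NOT v3), v3 = false.
From the singleton clause (NOT v5), v5 = false.
That conflicts with the unit clause (v5).
So every satisfying assignment has v0 = False.

False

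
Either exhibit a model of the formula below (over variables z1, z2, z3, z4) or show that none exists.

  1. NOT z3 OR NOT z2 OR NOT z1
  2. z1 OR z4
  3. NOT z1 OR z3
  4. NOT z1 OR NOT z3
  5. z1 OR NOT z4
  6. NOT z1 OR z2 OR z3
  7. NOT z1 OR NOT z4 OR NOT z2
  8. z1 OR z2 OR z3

UNSATISFIABLE

Branch on z1: set z1 = true.
The clause (z3) is unit, so z3 = true.
That conflicts with the unit clause (NOT z3).
So z1 must be the other value — set z1 = false.
The clause (z4) is unit, so z4 = true.
That conflicts with the unit clause (NOT z4).
Both values of z1 lead to a conflict.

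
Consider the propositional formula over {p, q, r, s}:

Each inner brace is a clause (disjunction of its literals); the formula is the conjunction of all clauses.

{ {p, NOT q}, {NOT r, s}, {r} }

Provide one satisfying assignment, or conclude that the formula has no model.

p=true, q=false, r=true, s=true

The clause (r) is unit, so r = true.
The clause (s) is unit, so s = true.
Suppose p = true.
No clause remains; q is free.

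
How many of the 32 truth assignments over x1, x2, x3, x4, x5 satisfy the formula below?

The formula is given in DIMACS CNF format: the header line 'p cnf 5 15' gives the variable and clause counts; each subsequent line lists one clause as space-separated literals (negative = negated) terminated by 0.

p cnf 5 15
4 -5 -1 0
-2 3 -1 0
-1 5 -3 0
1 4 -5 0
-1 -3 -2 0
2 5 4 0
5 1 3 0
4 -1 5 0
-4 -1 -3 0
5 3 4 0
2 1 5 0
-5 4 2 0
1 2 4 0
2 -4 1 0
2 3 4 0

6

There are 2^5 = 32 truth assignments over (x1, x2, x3, x4, x5).
Split on x4. With x4 = True, the clauses containing x4 are satisfied and ¬x4 drops from the rest; 5 of the 2^4 = 16 assignments to the other variables satisfy what remains.
With x4 = False, by the same count on the reduced clause set, 1 assignment works.
(One model: x1=F, x2=T, x3=F, x4=T, x5=T.)
Total: 5 + 1 = 6.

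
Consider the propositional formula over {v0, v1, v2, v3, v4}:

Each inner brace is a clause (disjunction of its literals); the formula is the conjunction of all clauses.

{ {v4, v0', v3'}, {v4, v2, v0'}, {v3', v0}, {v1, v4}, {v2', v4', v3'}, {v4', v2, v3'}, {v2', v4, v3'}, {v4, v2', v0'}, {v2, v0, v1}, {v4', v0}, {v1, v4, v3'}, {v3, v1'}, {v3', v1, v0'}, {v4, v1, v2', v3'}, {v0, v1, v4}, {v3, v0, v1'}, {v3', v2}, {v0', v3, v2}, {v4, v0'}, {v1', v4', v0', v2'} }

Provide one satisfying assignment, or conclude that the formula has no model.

v0=1; v1=0; v2=1; v3=0; v4=1

Try v3 = 0.
(v1') alone gives v1 = 0.
(v4) alone gives v4 = 1.
(v0) alone gives v0 = 1.
(v2) alone gives v2 = 1.
Every clause now holds.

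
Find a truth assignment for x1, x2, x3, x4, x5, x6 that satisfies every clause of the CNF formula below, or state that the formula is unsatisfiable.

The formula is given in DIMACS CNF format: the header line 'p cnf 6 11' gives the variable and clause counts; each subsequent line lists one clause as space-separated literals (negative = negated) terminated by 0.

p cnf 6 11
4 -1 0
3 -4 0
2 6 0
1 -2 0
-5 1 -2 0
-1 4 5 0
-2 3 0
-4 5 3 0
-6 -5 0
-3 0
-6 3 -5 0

x1: False,  x2: False,  x3: False,  x4: False,  x5: False,  x6: True

Unit clause (¬x3) forces x3 = False.
Unit clause (¬x4) forces x4 = False.
Unit clause (¬x1) forces x1 = False.
Unit clause (¬x2) forces x2 = False.
Unit clause (x6) forces x6 = True.
Unit clause (¬x5) forces x5 = False.
Every clause now holds.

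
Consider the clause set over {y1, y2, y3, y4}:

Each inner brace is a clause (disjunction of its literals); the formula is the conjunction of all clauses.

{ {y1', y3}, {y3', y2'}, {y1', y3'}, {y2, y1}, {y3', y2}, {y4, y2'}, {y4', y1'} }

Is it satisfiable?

Case y1 = 0:
The clause (y2) is unit, so y2 = 1.
The clause (y3') is unit, so y3 = 0.
The clause (y4) is unit, so y4 = 1.
All clauses are satisfied.
A satisfying assignment: y1: 0, y2: 1, y3: 0, y4: 1.

Satisfiable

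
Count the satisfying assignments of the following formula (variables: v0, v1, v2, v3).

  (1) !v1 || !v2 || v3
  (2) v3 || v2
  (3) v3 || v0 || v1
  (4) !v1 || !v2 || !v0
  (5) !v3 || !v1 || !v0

There are 2^4 = 16 truth assignments over (v0, v1, v2, v3).
Check each against the 5 clauses (columns in the order v0, v1, v2, v3):
  F F F F  ✗ fails (v3 || v2)
  F F F T  ✓ satisfies all
  F F T F  ✗ fails (v3 || v0 || v1)
  F F T T  ✓ satisfies all
  F T F F  ✗ fails (v3 || v2)
  F T F T  ✓ satisfies all
  F T T F  ✗ fails (!v1 || !v2 || v3)
  F T T T  ✓ satisfies all
  T F F F  ✗ fails (v3 || v2)
  T F F T  ✓ satisfies all
  T F T F  ✓ satisfies all
  T F T T  ✓ satisfies all
  T T F F  ✗ fails (v3 || v2)
  T T F T  ✗ fails (!v3 || !v1 || !v0)
  T T T F  ✗ fails (!v1 || !v2 || v3)
  T T T T  ✗ fails (!v1 || !v2 || !v0)
7 of the 16 rows are models.

7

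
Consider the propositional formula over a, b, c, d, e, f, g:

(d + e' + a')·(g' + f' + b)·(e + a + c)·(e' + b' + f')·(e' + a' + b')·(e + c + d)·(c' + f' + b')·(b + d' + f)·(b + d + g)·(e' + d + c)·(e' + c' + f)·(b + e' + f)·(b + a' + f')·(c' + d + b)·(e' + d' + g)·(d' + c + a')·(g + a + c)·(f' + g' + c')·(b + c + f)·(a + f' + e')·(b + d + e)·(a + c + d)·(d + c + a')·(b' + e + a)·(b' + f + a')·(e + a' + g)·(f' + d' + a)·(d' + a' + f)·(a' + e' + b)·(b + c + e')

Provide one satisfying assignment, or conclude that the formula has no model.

a: 0,  b: 1,  c: 0,  d: 1,  e: 1,  f: 0,  g: 1

Case d = 1:
Case b = 1:
Case e = 1:
From the singleton clause (f'), f = 0.
From the singleton clause (a'), a = 0.
From the singleton clause (c'), c = 0.
From the singleton clause (g), g = 1.
All clauses are satisfied.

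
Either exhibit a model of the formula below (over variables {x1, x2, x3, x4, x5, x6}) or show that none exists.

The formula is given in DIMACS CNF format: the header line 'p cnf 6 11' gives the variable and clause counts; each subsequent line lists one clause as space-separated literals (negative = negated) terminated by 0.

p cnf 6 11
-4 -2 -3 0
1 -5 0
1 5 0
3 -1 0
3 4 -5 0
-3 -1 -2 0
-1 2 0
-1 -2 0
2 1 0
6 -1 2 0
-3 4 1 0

UNSATISFIABLE

Try x1 = True.
(x3) alone gives x3 = True.
(¬x2) alone gives x2 = False.
Now (x2) is unsatisfied and unit — conflict.
So x1 must be the other value — set x1 = False.
(¬x5) alone gives x5 = False.
Now (x5) is unsatisfied and unit — conflict.
Neither x1 = True nor x1 = False works.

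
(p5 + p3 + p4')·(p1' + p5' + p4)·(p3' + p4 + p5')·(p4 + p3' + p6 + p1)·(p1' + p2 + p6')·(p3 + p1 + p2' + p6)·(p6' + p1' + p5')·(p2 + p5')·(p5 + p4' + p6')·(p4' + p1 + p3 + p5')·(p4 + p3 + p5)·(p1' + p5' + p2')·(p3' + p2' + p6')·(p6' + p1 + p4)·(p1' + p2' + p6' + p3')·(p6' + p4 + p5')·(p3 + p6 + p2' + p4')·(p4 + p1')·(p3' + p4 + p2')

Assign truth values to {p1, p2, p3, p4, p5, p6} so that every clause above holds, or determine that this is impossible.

p1 ↦ 1; p2 ↦ 0; p3 ↦ 1; p4 ↦ 1; p5 ↦ 0; p6 ↦ 0

Suppose p2 = 0.
From the singleton clause (p5'), p5 = 0.
Suppose p3 = 1.
Suppose p1 = 1.
From the singleton clause (p6'), p6 = 0.
From the singleton clause (p4), p4 = 1.
This assignment satisfies each clause.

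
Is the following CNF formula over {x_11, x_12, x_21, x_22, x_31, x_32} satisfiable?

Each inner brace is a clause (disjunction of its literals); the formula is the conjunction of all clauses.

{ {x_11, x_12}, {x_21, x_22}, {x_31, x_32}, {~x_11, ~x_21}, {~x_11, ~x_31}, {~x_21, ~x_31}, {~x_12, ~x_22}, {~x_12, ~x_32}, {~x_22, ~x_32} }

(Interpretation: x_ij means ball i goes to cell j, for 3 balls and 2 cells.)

Branch on x_11: set x_11 = 1.
Unit clause (~x_21) forces x_21 = 0.
Unit clause (x_22) forces x_22 = 1.
Unit clause (~x_31) forces x_31 = 0.
Unit clause (x_32) forces x_32 = 1.
But (~x_32) is also a unit clause — contradiction.
Undo x_11 and try x_11 = 0.
Unit clause (x_12) forces x_12 = 1.
Unit clause (~x_22) forces x_22 = 0.
Unit clause (x_21) forces x_21 = 1.
Unit clause (~x_31) forces x_31 = 0.
Unit clause (x_32) forces x_32 = 1.
But (~x_32) is also a unit clause — contradiction.
Neither x_11 = 1 nor x_11 = 0 works.
No assignment satisfies every clause.

No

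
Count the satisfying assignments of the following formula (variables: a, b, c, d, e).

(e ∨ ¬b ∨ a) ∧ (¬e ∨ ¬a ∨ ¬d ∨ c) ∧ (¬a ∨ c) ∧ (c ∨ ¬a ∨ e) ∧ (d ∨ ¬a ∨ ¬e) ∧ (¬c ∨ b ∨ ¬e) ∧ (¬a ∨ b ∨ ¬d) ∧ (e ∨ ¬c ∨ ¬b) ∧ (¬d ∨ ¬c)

There are 2^5 = 32 truth assignments over (a, b, c, d, e).
Split on b. With b = True, the clauses containing b are satisfied and ¬b drops from the rest; 3 of the 2^4 = 16 assignments to the other variables satisfy what remains.
With b = False, by the same count on the reduced clause set, 6 assignments work.
(One model: a=F, b=F, c=F, d=F, e=F.)
Total: 3 + 6 = 9.

9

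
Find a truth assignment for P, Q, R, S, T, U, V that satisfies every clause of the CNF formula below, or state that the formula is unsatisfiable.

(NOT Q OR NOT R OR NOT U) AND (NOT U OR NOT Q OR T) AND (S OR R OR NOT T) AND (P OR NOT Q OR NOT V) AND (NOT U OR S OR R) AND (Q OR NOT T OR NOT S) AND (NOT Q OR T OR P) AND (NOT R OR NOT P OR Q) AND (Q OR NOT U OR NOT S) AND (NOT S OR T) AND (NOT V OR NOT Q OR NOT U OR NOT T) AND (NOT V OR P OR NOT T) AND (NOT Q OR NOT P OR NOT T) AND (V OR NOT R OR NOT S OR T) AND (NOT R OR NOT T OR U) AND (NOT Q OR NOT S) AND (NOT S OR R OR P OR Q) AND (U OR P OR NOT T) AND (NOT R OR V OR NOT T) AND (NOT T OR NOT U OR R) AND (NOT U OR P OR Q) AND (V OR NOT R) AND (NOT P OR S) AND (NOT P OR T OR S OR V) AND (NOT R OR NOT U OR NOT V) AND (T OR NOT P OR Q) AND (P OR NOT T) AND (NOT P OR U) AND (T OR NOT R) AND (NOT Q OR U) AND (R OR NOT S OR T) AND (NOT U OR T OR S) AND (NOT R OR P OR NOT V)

P: false,  Q: false,  R: false,  S: false,  T: false,  U: false,  V: false

Case S = false:
From the singleton clause (NOT P), P = false.
From the singleton clause (NOT T), T = false.
From the singleton clause (NOT Q), Q = false.
From the singleton clause (NOT U), U = false.
From the singleton clause (NOT R), R = false.
All clauses hold; V can take either value.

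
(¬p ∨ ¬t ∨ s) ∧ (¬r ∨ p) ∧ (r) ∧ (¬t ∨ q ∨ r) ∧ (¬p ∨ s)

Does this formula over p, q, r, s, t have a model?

Unit clause (r) forces r = True.
Unit clause (p) forces p = True.
Unit clause (s) forces s = True.
No clause remains; q, t are free.
A satisfying assignment: p ↦ True; q ↦ False; r ↦ True; s ↦ True; t ↦ False.

Yes, satisfiable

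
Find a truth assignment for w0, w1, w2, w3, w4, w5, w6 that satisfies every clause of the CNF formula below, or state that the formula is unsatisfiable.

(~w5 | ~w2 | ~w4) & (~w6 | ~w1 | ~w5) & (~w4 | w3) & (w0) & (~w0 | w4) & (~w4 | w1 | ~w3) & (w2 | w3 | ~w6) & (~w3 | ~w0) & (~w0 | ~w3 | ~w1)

UNSATISFIABLE

Unit clause (w0) forces w0 = 1.
Unit clause (w4) forces w4 = 1.
Unit clause (w3) forces w3 = 1.
Now (~w3) is unsatisfied and unit — conflict.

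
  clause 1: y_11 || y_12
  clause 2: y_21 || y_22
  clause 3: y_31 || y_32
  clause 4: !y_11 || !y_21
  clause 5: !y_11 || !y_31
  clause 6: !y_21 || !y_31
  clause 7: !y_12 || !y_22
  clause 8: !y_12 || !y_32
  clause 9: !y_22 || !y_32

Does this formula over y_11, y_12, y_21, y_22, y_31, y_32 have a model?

No

Try y_11 = true.
(!y_21) alone gives y_21 = false.
(y_22) alone gives y_22 = true.
(!y_31) alone gives y_31 = false.
(y_32) alone gives y_32 = true.
But (!y_32) is also a unit clause — contradiction.
So y_11 must be the other value — set y_11 = false.
(y_12) alone gives y_12 = true.
(!y_22) alone gives y_22 = false.
(y_21) alone gives y_21 = true.
(!y_31) alone gives y_31 = false.
(y_32) alone gives y_32 = true.
But (!y_32) is also a unit clause — contradiction.
Both values of y_11 lead to a conflict.
No assignment satisfies every clause.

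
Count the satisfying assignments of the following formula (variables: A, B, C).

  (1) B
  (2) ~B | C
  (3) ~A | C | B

There are 2^3 = 8 truth assignments over (A, B, C).
Check each against the 3 clauses (columns in the order A, B, C):
  F F F  ✗ fails (B)
  F F T  ✗ fails (B)
  F T F  ✗ fails (~B | C)
  F T T  ✓ satisfies all
  T F F  ✗ fails (B)
  T F T  ✗ fails (B)
  T T F  ✗ fails (~B | C)
  T T T  ✓ satisfies all
2 of the 8 rows are models.

2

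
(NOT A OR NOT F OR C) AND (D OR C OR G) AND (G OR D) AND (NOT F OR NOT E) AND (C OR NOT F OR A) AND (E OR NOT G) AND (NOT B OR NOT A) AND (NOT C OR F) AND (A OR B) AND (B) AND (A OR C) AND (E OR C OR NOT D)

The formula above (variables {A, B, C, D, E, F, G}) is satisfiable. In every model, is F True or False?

True

Suppose F = false.
(NOT C) alone gives C = false.
(B) alone gives B = true.
(NOT A) alone gives A = false.
But (A) is also a unit clause — contradiction.
So every satisfying assignment has F = True.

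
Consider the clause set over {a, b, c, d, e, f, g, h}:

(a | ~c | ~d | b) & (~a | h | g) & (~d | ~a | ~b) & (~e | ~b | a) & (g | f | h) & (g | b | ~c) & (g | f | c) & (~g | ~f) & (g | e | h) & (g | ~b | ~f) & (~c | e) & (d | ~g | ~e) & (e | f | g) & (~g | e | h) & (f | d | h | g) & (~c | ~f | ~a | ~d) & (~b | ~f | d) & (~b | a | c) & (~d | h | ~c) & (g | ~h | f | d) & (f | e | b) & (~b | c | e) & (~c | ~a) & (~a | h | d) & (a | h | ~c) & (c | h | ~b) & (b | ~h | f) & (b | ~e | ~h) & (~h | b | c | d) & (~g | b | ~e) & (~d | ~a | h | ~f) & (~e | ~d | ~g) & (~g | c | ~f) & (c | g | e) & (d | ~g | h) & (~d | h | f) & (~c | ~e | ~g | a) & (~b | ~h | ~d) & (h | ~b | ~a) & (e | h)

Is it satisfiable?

Yes, satisfiable

Branch on g: set g = 0.
Branch on a: set a = 0.
Branch on e: set e = 1.
Unit clause (~b) forces b = 0.
Unit clause (~c) forces c = 0.
Unit clause (f) forces f = 1.
Unit clause (~h) forces h = 0.
All clauses hold; d can take either value.
A satisfying assignment: a: 0; b: 0; c: 0; d: 0; e: 1; f: 1; g: 0; h: 0.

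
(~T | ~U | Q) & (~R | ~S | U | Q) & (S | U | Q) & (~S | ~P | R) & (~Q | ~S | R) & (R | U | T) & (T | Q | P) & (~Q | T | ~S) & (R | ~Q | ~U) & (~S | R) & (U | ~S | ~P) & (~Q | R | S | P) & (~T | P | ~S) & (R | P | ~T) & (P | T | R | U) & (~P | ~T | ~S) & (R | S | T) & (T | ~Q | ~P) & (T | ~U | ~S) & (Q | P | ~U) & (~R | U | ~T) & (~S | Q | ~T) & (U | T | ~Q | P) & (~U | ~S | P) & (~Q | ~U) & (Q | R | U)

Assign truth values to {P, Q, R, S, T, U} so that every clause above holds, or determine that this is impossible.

P=1,  Q=1,  R=0,  S=0,  T=1,  U=0

Case S = 0:
Case U = 0:
(Q) alone gives Q = 1.
Case R = 0:
(T) alone gives T = 1.
(P) alone gives P = 1.
Every clause now holds.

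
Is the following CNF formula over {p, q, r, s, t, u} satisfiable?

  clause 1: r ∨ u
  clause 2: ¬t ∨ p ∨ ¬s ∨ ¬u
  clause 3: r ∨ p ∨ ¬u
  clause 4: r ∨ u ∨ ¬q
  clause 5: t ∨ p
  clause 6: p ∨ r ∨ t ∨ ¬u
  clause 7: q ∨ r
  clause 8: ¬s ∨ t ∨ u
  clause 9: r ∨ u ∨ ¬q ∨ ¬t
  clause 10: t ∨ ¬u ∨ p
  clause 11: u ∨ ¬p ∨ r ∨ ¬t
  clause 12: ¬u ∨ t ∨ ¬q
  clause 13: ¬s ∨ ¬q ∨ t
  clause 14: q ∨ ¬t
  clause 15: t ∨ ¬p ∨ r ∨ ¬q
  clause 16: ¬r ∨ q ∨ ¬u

Satisfiable

Suppose r = True.
Suppose t = True.
The clause (q) is unit, so q = True.
Suppose p = True.
Every clause is now satisfied; s, u are unconstrained.
A satisfying assignment: p ↦ True, q ↦ True, r ↦ True, s ↦ True, t ↦ True, u ↦ False.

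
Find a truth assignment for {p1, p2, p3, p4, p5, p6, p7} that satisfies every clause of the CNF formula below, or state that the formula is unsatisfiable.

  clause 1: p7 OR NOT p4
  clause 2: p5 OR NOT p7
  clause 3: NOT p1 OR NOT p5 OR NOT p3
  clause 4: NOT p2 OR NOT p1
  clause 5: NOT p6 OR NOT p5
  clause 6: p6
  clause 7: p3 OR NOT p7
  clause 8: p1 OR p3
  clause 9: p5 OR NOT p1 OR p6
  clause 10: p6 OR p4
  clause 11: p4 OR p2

(p6) alone gives p6 = true.
(NOT p5) alone gives p5 = false.
(NOT p7) alone gives p7 = false.
(NOT p4) alone gives p4 = false.
(p2) alone gives p2 = true.
(NOT p1) alone gives p1 = false.
(p3) alone gives p3 = true.
Every clause now holds.

p1: false; p2: true; p3: true; p4: false; p5: false; p6: true; p7: false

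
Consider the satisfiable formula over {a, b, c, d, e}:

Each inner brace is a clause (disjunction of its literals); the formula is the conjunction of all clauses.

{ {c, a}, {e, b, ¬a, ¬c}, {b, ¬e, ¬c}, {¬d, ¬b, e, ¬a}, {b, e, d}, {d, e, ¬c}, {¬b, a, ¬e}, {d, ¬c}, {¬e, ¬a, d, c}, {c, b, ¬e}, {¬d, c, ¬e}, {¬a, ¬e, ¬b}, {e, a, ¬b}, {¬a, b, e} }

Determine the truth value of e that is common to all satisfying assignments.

False

Suppose e = True.
Suppose c = True.
Unit clause (b) forces b = True.
Unit clause (a) forces a = True.
That conflicts with the unit clause (¬a).
That branch fails; take c = False instead.
Unit clause (a) forces a = True.
Unit clause (d) forces d = True.
That conflicts with the unit clause (¬d).
Both values of c lead to a conflict.
So every satisfying assignment has e = False.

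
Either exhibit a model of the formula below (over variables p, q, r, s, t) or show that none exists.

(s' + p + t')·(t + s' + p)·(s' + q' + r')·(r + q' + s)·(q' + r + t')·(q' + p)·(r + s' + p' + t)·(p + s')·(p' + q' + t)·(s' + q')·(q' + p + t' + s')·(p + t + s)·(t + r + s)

p: 1; q: 0; r: 0; s: 1; t: 1

Suppose q = 0.
Suppose p = 1.
Suppose r = 0.
Suppose s = 1.
Unit clause (t) forces t = 1.
All clauses are satisfied.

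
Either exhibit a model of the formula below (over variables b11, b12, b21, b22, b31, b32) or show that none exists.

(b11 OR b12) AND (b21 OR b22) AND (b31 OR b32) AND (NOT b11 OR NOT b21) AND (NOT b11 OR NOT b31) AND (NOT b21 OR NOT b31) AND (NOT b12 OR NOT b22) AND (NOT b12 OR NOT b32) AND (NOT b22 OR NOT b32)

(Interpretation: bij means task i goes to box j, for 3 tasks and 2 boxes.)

Try b11 = true.
Unit clause (NOT b21) forces b21 = false.
Unit clause (b22) forces b22 = true.
Unit clause (NOT b31) forces b31 = false.
Unit clause (b32) forces b32 = true.
That conflicts with the unit clause (NOT b32).
So b11 must be the other value — set b11 = false.
Unit clause (b12) forces b12 = true.
Unit clause (NOT b22) forces b22 = false.
Unit clause (b21) forces b21 = true.
Unit clause (NOT b31) forces b31 = false.
Unit clause (b32) forces b32 = true.
That conflicts with the unit clause (NOT b32).
Either choice for b11 ends in contradiction.

UNSATISFIABLE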